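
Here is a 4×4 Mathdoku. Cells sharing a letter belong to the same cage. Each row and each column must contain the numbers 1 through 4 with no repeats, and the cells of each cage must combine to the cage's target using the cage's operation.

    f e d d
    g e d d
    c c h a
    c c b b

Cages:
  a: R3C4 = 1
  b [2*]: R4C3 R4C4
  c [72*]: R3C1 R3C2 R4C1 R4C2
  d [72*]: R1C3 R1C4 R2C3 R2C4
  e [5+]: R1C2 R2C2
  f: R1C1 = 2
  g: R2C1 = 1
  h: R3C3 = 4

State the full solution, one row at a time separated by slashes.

Cage f is a single given cell, leaving R1C1 = 2.
G is a freebie, leaving R2C1 = 1.
Cage h is a single given cell, leaving R3C3 = 4.
Cage a is a single given cell; hence R3C4 = 1.
1 is placed in column 4, so R4C4 = 2.
4 is placed in column 3, leaving R1C3 = 3.
The 4 cells of cage d must have product 72, leaving R1C4 = 4.
Cage d has product 72, leaving R2C3 = 2.
The 4 cells of cage d must have product 72, which forces R2C4 = 3.
Row 3 now contains 4; hence R3C1 = 3.
Cage c needs product 72, which forces R3C2 = 2.
The 4 cells of cage c must have product 72, so R4C1 = 4.
Cage c needs product 72, which forces R4C2 = 3.
Row 4 already has 2, leaving R4C3 = 1.
3 is placed in row 1, which forces R1C2 = 1.
Row 2 now contains 2, leaving R2C2 = 4.

2 1 3 4 / 1 4 2 3 / 3 2 4 1 / 4 3 1 2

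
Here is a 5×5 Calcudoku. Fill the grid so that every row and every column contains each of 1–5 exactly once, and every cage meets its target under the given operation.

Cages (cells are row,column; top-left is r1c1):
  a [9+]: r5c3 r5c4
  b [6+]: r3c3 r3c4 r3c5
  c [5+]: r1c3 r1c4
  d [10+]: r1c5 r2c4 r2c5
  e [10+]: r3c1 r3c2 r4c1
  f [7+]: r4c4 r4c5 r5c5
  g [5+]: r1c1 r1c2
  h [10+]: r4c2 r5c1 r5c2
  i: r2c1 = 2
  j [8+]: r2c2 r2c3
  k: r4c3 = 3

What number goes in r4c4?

Cage i is a single given cell; hence r2c1 = 2.
K is a freebie; hence r4c3 = 3.
Cage j's pair has sum 8; hence r2c2 = 3.
3 is placed in column 3; hence r2c3 = 5.
5 is placed in column 3, so r5c3 = 4.
Row 5 now contains 4, so r5c4 = 5.
Cage d needs sum 10, leaving r1c5 = 5.
Cage h needs sum 10; hence r4c2 = 5.
Cage h needs sum 10, which forces r5c1 = 3.
Cage h has sum 10; hence r5c2 = 2.
Row 5 now contains 2, so r5c5 = 1.
The 3 cells of cage d must have sum 10, leaving r2c4 = 1.
Column 5 now contains 1; hence r2c5 = 4.
Cage e needs sum 10; hence r3c1 = 5.
Column 5 now contains 4; hence r4c5 = 2.
Cage b has sum 6, which forces r3c3 = 1.
Cage b has sum 6, leaving r3c4 = 2.
2 is placed in column 5, so r3c5 = 3.
2 is placed in row 4; hence r4c4 = 4.
Column 3 already has 1, which forces r1c3 = 2.
Column 4 now contains 4, which forces r1c4 = 3.
Row 3 already has 1, leaving r3c2 = 4.
Row 4 now contains 4; hence r4c1 = 1.
Column 1 already has 1, leaving r1c1 = 4.
Column 2 now contains 4; hence r1c2 = 1.
Completed grid: 4 1 2 3 5 / 2 3 5 1 4 / 5 4 1 2 3 / 1 5 3 4 2 / 3 2 4 5 1.

4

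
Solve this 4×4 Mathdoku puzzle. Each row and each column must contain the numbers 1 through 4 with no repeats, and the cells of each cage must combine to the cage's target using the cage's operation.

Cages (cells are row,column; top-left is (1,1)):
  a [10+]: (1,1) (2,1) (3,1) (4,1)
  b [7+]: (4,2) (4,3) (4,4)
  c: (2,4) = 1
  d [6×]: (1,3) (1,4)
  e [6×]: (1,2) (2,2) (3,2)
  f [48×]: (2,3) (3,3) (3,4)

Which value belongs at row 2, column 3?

4

Cage f has product 48, leaving (2,3) = 4.
Cage c is a single given cell, which forces (2,4) = 1.
The 3 cells of cage f must have product 48, so (3,3) = 3.
Cage f needs product 48; hence (3,4) = 4.
Column 4 now contains 4, so (4,4) = 2.
3 is placed in column 3, which forces (1,3) = 2.
2 is placed in column 4; hence (1,4) = 3.
The 3 cells of cage b must have sum 7, leaving (4,2) = 4.
2 is placed in row 4, which forces (4,3) = 1.
The 4 cells of cage a must have sum 10, so (1,1) = 4.
3 is placed in row 1, so (1,2) = 1.
Cage a needs sum 10, leaving (2,1) = 2.
The 3 cells of cage e must have product 6, which forces (2,2) = 3.
Cage a needs sum 10, leaving (3,1) = 1.
Cage e has product 6, which forces (3,2) = 2.
Row 4 now contains 1; hence (4,1) = 3.
The full grid is 4 1 2 3 / 2 3 4 1 / 1 2 3 4 / 3 4 1 2.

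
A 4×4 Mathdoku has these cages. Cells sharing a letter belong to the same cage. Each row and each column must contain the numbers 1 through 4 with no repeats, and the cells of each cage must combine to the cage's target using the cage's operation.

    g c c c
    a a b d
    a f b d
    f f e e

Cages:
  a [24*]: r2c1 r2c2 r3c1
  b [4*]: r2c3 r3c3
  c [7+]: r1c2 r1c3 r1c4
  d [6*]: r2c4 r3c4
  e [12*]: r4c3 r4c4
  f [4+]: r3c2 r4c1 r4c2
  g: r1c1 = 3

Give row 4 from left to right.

Cage g is a single given cell, which forces r1c1 = 3.
Cage f has sum 4, so r3c2 = 1.
Row 3 already has 1, leaving r3c3 = 4.
The 3 cells of cage f must have sum 4; hence r4c1 = 1.
Cage f needs sum 4; hence r4c2 = 2.
Column 3 already has 4, which forces r4c3 = 3.
Row 4 already has 3; hence r4c4 = 4.
Column 2 now contains 2, so r1c2 = 4.
The 3 cells of cage a must have product 24, leaving r2c1 = 4.
The 3 cells of cage a must have product 24, so r2c2 = 3.
Column 3 already has 4, which forces r2c3 = 1.
3 is placed in row 2; hence r2c4 = 2.
Row 3 now contains 4, leaving r3c1 = 2.
2 is placed in column 4, so r3c4 = 3.
Column 3 now contains 1, so r1c3 = 2.
2 is placed in column 4, which forces r1c4 = 1.
The full grid is 3 4 2 1 / 4 3 1 2 / 2 1 4 3 / 1 2 3 4.

1 2 3 4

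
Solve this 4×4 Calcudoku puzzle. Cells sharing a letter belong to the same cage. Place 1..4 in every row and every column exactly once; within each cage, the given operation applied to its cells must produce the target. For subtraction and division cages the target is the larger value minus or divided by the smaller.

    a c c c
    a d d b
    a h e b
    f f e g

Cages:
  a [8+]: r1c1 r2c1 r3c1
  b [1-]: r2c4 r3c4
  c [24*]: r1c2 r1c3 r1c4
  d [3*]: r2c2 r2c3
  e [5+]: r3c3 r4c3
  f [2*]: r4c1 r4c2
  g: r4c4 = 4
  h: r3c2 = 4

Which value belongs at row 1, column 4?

Cage h is a single given cell, so r3c2 = 4.
Cage g is a single given cell, which forces r4c4 = 4.
The 3 cells of cage c must have product 24, which forces r1c3 = 4.
Cage a needs sum 8, which forces r2c1 = 4.
Row 1 needs a 1, and only r1c1 is open for it.
Column 1 already has 1, which forces r3c1 = 3.
Row 3 already has 3, which forces r3c3 = 2.
Row 3 now contains 2, so r3c4 = 1.
Column 1 already has 1, which forces r4c1 = 2.
Cage f's pair has product 2, so r4c2 = 1.
Column 3 now contains 2, so r4c3 = 3.
Column 2 already has 1; hence r2c2 = 3.
Column 3 already has 3, so r2c3 = 1.
Cage b's pair has difference 1, which forces r2c4 = 2.
Column 2 already has 3, which forces r1c2 = 2.
Column 4 now contains 2, leaving r1c4 = 3.
Filled in: 1 2 4 3 / 4 3 1 2 / 3 4 2 1 / 2 1 3 4.

3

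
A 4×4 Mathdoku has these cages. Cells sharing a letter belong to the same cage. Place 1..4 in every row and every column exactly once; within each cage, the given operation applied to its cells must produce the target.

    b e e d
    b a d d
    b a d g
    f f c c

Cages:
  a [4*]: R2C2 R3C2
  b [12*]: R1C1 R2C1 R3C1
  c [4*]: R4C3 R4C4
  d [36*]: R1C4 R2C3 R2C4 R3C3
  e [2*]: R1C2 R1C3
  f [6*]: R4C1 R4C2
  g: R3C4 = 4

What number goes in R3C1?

3

G is a freebie; hence R3C4 = 4.
Column 4 now contains 4, which forces R4C4 = 1.
The two cells of cage a must have product 4, so R2C2 = 4.
Row 3 already has 4, so R3C2 = 1.
Row 4 now contains 1, so R4C3 = 4.
The 3 cells of cage b must have product 12, leaving R1C1 = 4.
Column 2 already has 1; hence R1C2 = 2.
The two cells of cage e must have product 2, which forces R1C3 = 1.
Row 1 already has 2, which forces R1C4 = 3.
Cage b has product 12; hence R2C1 = 1.
Column 4 now contains 3; hence R2C4 = 2.
1 is placed in row 3, which forces R3C1 = 3.
Row 3 already has 3, which forces R3C3 = 2.
Column 1 already has 3, so R4C1 = 2.
Column 2 now contains 2; hence R4C2 = 3.
Row 2 already has 2, which forces R2C3 = 3.
Filled in: 4 2 1 3 / 1 4 3 2 / 3 1 2 4 / 2 3 4 1.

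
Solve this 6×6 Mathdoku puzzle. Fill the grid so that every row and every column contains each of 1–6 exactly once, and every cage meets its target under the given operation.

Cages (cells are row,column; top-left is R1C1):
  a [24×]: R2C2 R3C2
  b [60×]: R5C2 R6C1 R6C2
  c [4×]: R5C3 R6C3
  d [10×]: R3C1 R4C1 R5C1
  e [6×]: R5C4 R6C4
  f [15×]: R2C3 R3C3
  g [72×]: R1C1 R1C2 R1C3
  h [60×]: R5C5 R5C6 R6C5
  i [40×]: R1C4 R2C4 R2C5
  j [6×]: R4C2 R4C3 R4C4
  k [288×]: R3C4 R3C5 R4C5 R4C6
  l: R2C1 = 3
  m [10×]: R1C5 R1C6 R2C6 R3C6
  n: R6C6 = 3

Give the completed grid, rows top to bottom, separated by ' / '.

4 3 6 5 1 2 / 3 6 5 4 2 1 / 1 4 3 2 6 5 / 5 1 2 3 4 6 / 2 5 1 6 3 4 / 6 2 4 1 5 3

Cage m needs product 10; hence R1C5 = 1.
Cage l is given; hence R2C1 = 3.
Row 2 already has 3, which forces R2C3 = 5.
5 is placed in column 3, leaving R3C3 = 3.
Cage n is given, which forces R6C6 = 3.
Cage g needs product 72; hence R1C2 = 3.
The 3 cells of cage i must have product 40, so R1C4 = 5.
5 is placed in row 1; hence R1C6 = 2.
2 is placed in column 6, which forces R2C6 = 1.
Column 6 now contains 1; hence R3C6 = 5.
The 3 cells of cage j must have product 6, which forces R4C4 = 3.
In row 2, 6 can only go at R2C2, so R2C2 = 6.
6 is placed in column 2; hence R3C2 = 4.
Cage b needs product 60; hence R6C1 = 6.
6 is placed in row 6, leaving R6C4 = 1.
Column 1 now contains 6; hence R1C1 = 4.
Cage g needs product 72; hence R1C3 = 6.
Cage c needs two cells with product 4, leaving R5C3 = 1.
1 is placed in column 4; hence R5C4 = 6.
Row 5 now contains 6; hence R5C6 = 4.
1 is placed in row 6, leaving R6C3 = 4.
Column 4 already has 6, so R3C4 = 2.
Cage k has product 288, leaving R3C5 = 6.
Cage j needs product 6, so R4C2 = 1.
1 is placed in column 3, leaving R4C3 = 2.
Cage k needs product 288, which forces R4C5 = 4.
4 is placed in column 6; hence R4C6 = 6.
Cage h has product 60, so R5C5 = 3.
Cage h has product 60, leaving R6C5 = 5.
Column 4 now contains 2, which forces R2C4 = 4.
Column 5 already has 4, which forces R2C5 = 2.
Row 3 now contains 2, which forces R3C1 = 1.
Row 4 now contains 2, so R4C1 = 5.
Cage d has product 10, so R5C1 = 2.
Cage b has product 60, which forces R5C2 = 5.
5 is placed in row 6, which forces R6C2 = 2.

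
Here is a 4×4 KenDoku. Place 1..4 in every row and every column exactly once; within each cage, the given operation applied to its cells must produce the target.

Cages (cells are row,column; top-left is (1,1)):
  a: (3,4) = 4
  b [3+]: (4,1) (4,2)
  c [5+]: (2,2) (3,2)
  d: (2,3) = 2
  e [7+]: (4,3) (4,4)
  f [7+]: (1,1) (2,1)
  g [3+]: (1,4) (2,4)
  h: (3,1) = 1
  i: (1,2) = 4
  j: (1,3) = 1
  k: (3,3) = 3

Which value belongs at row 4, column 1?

2

Cage i is a single given cell, leaving (1,2) = 4.
J is a freebie; hence (1,3) = 1.
1 is placed in row 1, leaving (1,4) = 2.
Cage d is a single given cell, which forces (2,3) = 2.
2 is placed in column 4, so (2,4) = 1.
Cage h is given; hence (3,1) = 1.
Cage k is given, leaving (3,3) = 3.
A is a freebie, so (3,4) = 4.
1 is placed in column 1, so (4,1) = 2.
Row 4 now contains 2, which forces (4,2) = 1.
Column 3 already has 3, leaving (4,3) = 4.
4 is placed in column 4, which forces (4,4) = 3.
Row 1 now contains 4, so (1,1) = 3.
The two cells of cage f must have sum 7, which forces (2,1) = 4.
Row 2 already has 1, so (2,2) = 3.
3 is placed in row 3, so (3,2) = 2.
The full grid is 3 4 1 2 / 4 3 2 1 / 1 2 3 4 / 2 1 4 3.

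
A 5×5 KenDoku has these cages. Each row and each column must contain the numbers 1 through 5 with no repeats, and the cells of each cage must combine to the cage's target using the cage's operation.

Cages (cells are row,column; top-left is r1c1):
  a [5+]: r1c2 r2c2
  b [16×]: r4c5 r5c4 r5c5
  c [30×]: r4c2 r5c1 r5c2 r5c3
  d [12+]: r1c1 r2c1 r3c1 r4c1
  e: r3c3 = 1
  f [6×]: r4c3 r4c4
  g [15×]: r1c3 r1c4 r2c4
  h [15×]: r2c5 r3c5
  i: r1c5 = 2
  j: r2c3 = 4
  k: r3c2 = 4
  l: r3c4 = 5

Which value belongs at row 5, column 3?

2

I is a freebie, leaving r1c5 = 2.
Cage j is a single given cell, which forces r2c3 = 4.
Cage k is given, which forces r3c2 = 4.
E is a freebie, which forces r3c3 = 1.
L is a freebie, which forces r3c4 = 5.
5 is placed in row 3, which forces r3c5 = 3.
2 is placed in column 5; hence r4c5 = 4.
4 is placed in column 5, so r5c5 = 1.
Cage d needs sum 12, so r1c1 = 4.
The two cells of cage a must have sum 5; hence r1c2 = 3.
Cage g needs product 15, so r1c3 = 5.
3 is placed in row 1, leaving r1c4 = 1.
Cage a's pair has sum 5, so r2c2 = 2.
Column 4 now contains 1, which forces r2c4 = 3.
Column 5 now contains 3; hence r2c5 = 5.
5 is placed in row 3, so r3c1 = 2.
Cage c has product 30, which forces r4c2 = 1.
3 is placed in column 4, leaving r4c4 = 2.
2 is placed in column 2, which forces r5c2 = 5.
The 3 cells of cage b must have product 16, so r5c4 = 4.
5 is placed in row 2, leaving r2c1 = 1.
1 is placed in row 4, which forces r4c1 = 5.
Row 4 already has 2, which forces r4c3 = 3.
Row 5 now contains 5, leaving r5c1 = 3.
The 4 cells of cage c must have product 30, so r5c3 = 2.
The full grid is 4 3 5 1 2 / 1 2 4 3 5 / 2 4 1 5 3 / 5 1 3 2 4 / 3 5 2 4 1.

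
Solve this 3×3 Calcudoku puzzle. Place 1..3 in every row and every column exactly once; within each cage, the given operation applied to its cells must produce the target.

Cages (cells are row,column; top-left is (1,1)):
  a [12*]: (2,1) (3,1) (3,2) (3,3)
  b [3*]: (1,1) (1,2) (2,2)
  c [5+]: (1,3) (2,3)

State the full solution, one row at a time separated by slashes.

1 3 2 / 2 1 3 / 3 2 1

The 3 cells of cage b must have product 3, so (1,1) = 1.
The 3 cells of cage b must have product 3, which forces (1,2) = 3.
Row 1 now contains 3; hence (1,3) = 2.
The 4 cells of cage a must have product 12; hence (2,1) = 2.
Cage b needs product 3; hence (2,2) = 1.
2 is placed in column 3, leaving (2,3) = 3.
1 is placed in column 1, which forces (3,1) = 3.
Column 2 now contains 1; hence (3,2) = 2.
Column 3 already has 3, which forces (3,3) = 1.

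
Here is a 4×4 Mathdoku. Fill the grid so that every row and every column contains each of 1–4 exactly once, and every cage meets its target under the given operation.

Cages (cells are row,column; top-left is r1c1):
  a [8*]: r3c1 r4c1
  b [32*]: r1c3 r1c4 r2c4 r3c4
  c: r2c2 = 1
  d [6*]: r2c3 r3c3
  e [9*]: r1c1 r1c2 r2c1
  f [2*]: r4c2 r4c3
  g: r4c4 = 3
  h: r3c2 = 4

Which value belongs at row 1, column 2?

3

Cage e needs product 9, so r1c1 = 1.
Cage e has product 9; hence r1c2 = 3.
The 4 cells of cage b must have product 32; hence r1c3 = 4.
Row 1 now contains 1, which forces r1c4 = 2.
Cage e needs product 9; hence r2c1 = 3.
Cage c is a single given cell, which forces r2c2 = 1.
Row 2 now contains 3, so r2c3 = 2.
Row 2 already has 1; hence r2c4 = 4.
H is a freebie, leaving r3c2 = 4.
Column 3 already has 2, which forces r3c3 = 3.
Column 4 now contains 4; hence r3c4 = 1.
Column 2 already has 1, leaving r4c2 = 2.
Column 3 already has 2, which forces r4c3 = 1.
Cage g is a single given cell, which forces r4c4 = 3.
4 is placed in row 3; hence r3c1 = 2.
Row 4 already has 2, leaving r4c1 = 4.
Filled in: 1 3 4 2 / 3 1 2 4 / 2 4 3 1 / 4 2 1 3.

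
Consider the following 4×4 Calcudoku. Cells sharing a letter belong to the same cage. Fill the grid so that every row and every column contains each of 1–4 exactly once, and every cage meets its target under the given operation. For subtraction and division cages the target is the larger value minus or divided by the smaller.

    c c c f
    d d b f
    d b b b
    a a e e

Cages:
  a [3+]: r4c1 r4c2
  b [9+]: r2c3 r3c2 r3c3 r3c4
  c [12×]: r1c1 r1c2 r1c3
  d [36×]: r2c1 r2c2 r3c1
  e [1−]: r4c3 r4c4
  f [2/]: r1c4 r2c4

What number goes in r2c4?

1

The 3 cells of cage d must have product 36, which forces r2c1 = 4.
Cage d has product 36, so r2c2 = 3.
Cage d has product 36; hence r3c1 = 3.
Column 1 already has 3; hence r1c1 = 1.
The 3 cells of cage c must have product 12, which forces r1c2 = 4.
Cage c needs product 12, so r1c3 = 3.
Row 1 now contains 4, so r1c4 = 2.
Cage b needs sum 9; hence r2c3 = 2.
2 is placed in column 4, leaving r2c4 = 1.
1 is placed in column 4, leaving r3c4 = 4.
Column 1 already has 1, leaving r4c1 = 2.
2 is placed in row 4, leaving r4c2 = 1.
1 is placed in row 4, leaving r4c3 = 4.
Column 4 now contains 4, which forces r4c4 = 3.
1 is placed in column 2; hence r3c2 = 2.
Row 3 already has 4; hence r3c3 = 1.
Completed grid: 1 4 3 2 / 4 3 2 1 / 3 2 1 4 / 2 1 4 3.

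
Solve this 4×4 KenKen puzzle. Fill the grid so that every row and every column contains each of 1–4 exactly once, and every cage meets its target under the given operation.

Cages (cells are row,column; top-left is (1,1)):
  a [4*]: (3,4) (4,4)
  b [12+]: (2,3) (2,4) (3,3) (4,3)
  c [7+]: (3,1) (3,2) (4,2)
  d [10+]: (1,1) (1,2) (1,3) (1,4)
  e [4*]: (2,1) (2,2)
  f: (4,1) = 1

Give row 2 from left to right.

4 1 2 3

F is a freebie, which forces (4,1) = 1.
1 is placed in row 4, leaving (4,4) = 4.
Column 1 now contains 1, so (2,1) = 4.
Cage e needs two cells with product 4; hence (2,2) = 1.
Row 2 already has 4, leaving (2,3) = 2.
Column 4 already has 4; hence (2,4) = 3.
Column 2 now contains 1, so (3,2) = 3.
3 is placed in row 3, which forces (3,3) = 4.
Column 4 already has 4, so (3,4) = 1.
Column 2 now contains 3; hence (4,2) = 2.
2 is placed in column 3, which forces (4,3) = 3.
Cage d has sum 10, which forces (1,1) = 3.
Column 2 now contains 2, leaving (1,2) = 4.
Column 3 already has 3, so (1,3) = 1.
Column 4 already has 1, so (1,4) = 2.
3 is placed in row 3, leaving (3,1) = 2.
Completed grid: 3 4 1 2 / 4 1 2 3 / 2 3 4 1 / 1 2 3 4.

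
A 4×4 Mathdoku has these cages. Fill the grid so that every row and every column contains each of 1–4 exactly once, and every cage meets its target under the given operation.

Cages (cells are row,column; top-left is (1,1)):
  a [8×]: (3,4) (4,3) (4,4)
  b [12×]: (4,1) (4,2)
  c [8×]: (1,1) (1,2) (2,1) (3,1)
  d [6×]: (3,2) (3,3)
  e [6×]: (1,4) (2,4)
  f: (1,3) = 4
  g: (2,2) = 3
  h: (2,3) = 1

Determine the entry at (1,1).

2

The 4 cells of cage c must have product 8, which forces (1,2) = 1.
F is a freebie, which forces (1,3) = 4.
Cage g is a single given cell, so (2,2) = 3.
H is a freebie, so (2,3) = 1.
Row 2 already has 3; hence (2,4) = 2.
Column 2 already has 3, which forces (3,2) = 2.
Row 3 now contains 2; hence (3,3) = 3.
Column 2 already has 3; hence (4,2) = 4.
Column 3 now contains 1, leaving (4,3) = 2.
Row 4 already has 4; hence (4,4) = 1.
Row 1 already has 4, which forces (1,1) = 2.
2 is placed in column 4, so (1,4) = 3.
Row 2 already has 2; hence (2,1) = 4.
Cage c has product 8, so (3,1) = 1.
Column 4 now contains 1; hence (3,4) = 4.
Row 4 already has 4, which forces (4,1) = 3.
Completed grid: 2 1 4 3 / 4 3 1 2 / 1 2 3 4 / 3 4 2 1.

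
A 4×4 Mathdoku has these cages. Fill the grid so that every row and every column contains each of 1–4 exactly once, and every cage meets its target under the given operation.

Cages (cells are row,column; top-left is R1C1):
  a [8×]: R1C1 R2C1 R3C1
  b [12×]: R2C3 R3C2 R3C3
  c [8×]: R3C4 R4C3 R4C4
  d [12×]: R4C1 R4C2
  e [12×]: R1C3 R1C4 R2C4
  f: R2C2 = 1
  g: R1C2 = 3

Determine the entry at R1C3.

G is a freebie, leaving R1C2 = 3.
Cage f is given; hence R2C2 = 1.
3 is placed in column 2, so R4C2 = 4.
Cage b needs product 12; hence R2C3 = 2.
Cage e has product 12, so R2C4 = 3.
Column 2 already has 4; hence R3C2 = 2.
Cage b has product 12, so R3C3 = 3.
Cage c has product 8; hence R3C4 = 4.
Row 4 already has 4, which forces R4C1 = 3.
Column 3 already has 2, which forces R4C3 = 1.
1 is placed in row 4; hence R4C4 = 2.
Cage a needs product 8, so R1C1 = 2.
Column 3 already has 1; hence R1C3 = 4.
4 is placed in column 4, which forces R1C4 = 1.
Row 2 already has 2, so R2C1 = 4.
4 is placed in row 3, so R3C1 = 1.
Filled in: 2 3 4 1 / 4 1 2 3 / 1 2 3 4 / 3 4 1 2.

4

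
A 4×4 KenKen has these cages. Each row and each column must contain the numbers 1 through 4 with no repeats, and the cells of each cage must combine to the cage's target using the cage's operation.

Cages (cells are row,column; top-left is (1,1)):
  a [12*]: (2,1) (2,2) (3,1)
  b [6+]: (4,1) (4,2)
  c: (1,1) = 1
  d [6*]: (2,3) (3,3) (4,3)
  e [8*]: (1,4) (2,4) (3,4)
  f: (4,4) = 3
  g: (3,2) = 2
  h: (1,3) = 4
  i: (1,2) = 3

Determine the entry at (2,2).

1

Cage c is a single given cell, which forces (1,1) = 1.
Cage i is a single given cell; hence (1,2) = 3.
Cage h is given, which forces (1,3) = 4.
4 is placed in row 1, which forces (1,4) = 2.
G is a freebie, which forces (3,2) = 2.
Column 2 now contains 2; hence (4,2) = 4.
Cage f is a single given cell, leaving (4,4) = 3.
Column 2 now contains 4, leaving (2,2) = 1.
Row 2 now contains 1, leaving (2,4) = 4.
Column 4 already has 4; hence (3,4) = 1.
Row 4 already has 4, which forces (4,1) = 2.
Row 4 now contains 2; hence (4,3) = 1.
4 is placed in row 2, so (2,1) = 3.
Cage d has product 6, leaving (2,3) = 2.
The 3 cells of cage a must have product 12, so (3,1) = 4.
Row 3 already has 1, which forces (3,3) = 3.
The full grid is 1 3 4 2 / 3 1 2 4 / 4 2 3 1 / 2 4 1 3.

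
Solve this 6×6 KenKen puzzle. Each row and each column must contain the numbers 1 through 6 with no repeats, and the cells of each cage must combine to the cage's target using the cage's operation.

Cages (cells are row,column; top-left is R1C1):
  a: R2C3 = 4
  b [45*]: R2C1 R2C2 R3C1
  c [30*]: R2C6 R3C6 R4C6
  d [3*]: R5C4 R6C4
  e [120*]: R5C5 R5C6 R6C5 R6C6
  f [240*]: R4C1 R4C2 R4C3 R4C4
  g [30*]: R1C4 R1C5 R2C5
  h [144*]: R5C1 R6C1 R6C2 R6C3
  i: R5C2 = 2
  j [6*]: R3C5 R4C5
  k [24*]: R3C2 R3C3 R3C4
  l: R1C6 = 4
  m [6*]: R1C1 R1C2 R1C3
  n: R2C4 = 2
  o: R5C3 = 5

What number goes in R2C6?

L is a freebie; hence R1C6 = 4.
Cage b has product 45, which forces R2C1 = 5.
Cage b has product 45; hence R2C2 = 3.
Cage a is given, which forces R2C3 = 4.
Cage n is given, which forces R2C4 = 2.
Cage b has product 45, so R3C1 = 3.
Cage i is a single given cell, leaving R5C2 = 2.
O is a freebie, so R5C3 = 5.
Cage m has product 6; hence R1C1 = 2.
2 is placed in column 2, leaving R1C2 = 1.
Cage m has product 6, so R1C3 = 3.
Cage g needs product 30, so R2C5 = 1.
Row 2 now contains 1, leaving R2C6 = 6.
Cage f needs product 240, leaving R4C3 = 2.
The 4 cells of cage h must have product 144, leaving R5C1 = 6.
Row 5 now contains 6; hence R5C5 = 4.
Cage j's pair has product 6; hence R3C5 = 2.
Column 1 already has 6, which forces R4C1 = 4.
The two cells of cage j must have product 6, leaving R4C5 = 3.
Column 1 now contains 4, so R6C1 = 1.
1 is placed in row 6, so R6C3 = 6.
1 is placed in row 6, which forces R6C4 = 3.
Row 6 already has 6; hence R6C5 = 5.
5 is placed in row 6, leaving R6C6 = 2.
Cage g needs product 30, leaving R1C4 = 5.
Column 5 now contains 5; hence R1C5 = 6.
Column 3 already has 6, leaving R3C3 = 1.
Row 3 now contains 1; hence R3C6 = 5.
5 is placed in column 4, which forces R4C4 = 6.
5 is placed in column 6, leaving R4C6 = 1.
Column 4 now contains 3; hence R5C4 = 1.
The 4 cells of cage e must have product 120, which forces R5C6 = 3.
Row 6 already has 6, leaving R6C2 = 4.
Column 2 already has 4, so R3C2 = 6.
Column 4 now contains 6, leaving R3C4 = 4.
Row 4 now contains 6; hence R4C2 = 5.
The full grid is 2 1 3 5 6 4 / 5 3 4 2 1 6 / 3 6 1 4 2 5 / 4 5 2 6 3 1 / 6 2 5 1 4 3 / 1 4 6 3 5 2.

6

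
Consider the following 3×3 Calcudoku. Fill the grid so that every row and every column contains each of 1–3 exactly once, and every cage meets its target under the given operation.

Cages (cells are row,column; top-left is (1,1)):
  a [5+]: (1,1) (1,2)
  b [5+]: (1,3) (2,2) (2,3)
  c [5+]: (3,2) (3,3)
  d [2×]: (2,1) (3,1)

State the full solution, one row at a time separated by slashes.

3 2 1 / 2 1 3 / 1 3 2

Row 1 needs a 1, and only (1,3) is open for it.
Cage b has sum 5, so (2,2) = 1.
Column 3 already has 1, so (2,3) = 3.
Column 3 already has 3, which forces (3,3) = 2.
Row 2 now contains 1, so (2,1) = 2.
2 is placed in row 3, which forces (3,1) = 1.
2 is placed in row 3; hence (3,2) = 3.
Column 1 already has 2; hence (1,1) = 3.
Column 2 already has 3, which forces (1,2) = 2.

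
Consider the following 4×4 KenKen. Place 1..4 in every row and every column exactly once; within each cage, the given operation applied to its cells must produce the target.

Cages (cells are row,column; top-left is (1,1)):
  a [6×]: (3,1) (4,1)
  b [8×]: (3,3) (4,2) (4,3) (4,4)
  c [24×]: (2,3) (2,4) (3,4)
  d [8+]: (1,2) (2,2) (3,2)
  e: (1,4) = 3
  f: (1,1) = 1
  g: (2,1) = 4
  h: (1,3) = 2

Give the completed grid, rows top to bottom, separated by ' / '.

1 4 2 3 / 4 1 3 2 / 2 3 1 4 / 3 2 4 1

Cage f is given; hence (1,1) = 1.
H is a freebie, so (1,3) = 2.
E is a freebie, which forces (1,4) = 3.
Cage g is a single given cell, which forces (2,1) = 4.
4 is placed in row 2, which forces (2,3) = 3.
4 is placed in row 2, which forces (2,4) = 2.
Cage b needs product 8, so (3,3) = 1.
Column 4 now contains 2, which forces (3,4) = 4.
2 is placed in column 3, leaving (4,3) = 4.
Column 4 already has 4, so (4,4) = 1.
Row 1 already has 3; hence (1,2) = 4.
Row 2 already has 3; hence (2,2) = 1.
4 is placed in row 3, so (3,2) = 3.
Row 4 now contains 1; hence (4,2) = 2.
Row 3 already has 3; hence (3,1) = 2.
Row 4 already has 2, which forces (4,1) = 3.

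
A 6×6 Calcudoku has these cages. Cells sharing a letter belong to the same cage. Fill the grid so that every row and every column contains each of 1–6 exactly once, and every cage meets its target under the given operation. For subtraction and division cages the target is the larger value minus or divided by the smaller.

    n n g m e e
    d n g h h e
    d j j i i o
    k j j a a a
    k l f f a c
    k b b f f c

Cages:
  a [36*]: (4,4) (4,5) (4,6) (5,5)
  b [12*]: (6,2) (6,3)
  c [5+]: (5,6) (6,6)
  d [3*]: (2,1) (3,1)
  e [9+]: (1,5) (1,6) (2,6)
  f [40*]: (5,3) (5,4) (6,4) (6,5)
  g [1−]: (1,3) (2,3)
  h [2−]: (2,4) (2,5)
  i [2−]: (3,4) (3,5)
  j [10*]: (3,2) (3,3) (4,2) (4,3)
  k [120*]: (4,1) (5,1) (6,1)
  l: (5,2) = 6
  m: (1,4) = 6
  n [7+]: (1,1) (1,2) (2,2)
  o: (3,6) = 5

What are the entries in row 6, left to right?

6 4 3 1 5 2

M is a freebie, leaving (1,4) = 6.
Cage o is given; hence (3,6) = 5.
L is a freebie, leaving (5,2) = 6.
The only place for 6 in row 3 is (3,5).
The two cells of cage i must have difference 2, which forces (3,4) = 4.
The only place for 3 in row 3 is (3,1).
3 is placed in column 1, leaving (2,1) = 1.
Column 1 needs a 2, and only (1,1) is open for it.
Row 2 needs a 6, and only (2,3) is open for it.
Cage g's pair has difference 1, leaving (1,3) = 5.
5 is placed in column 3; hence (4,3) = 1.
Cage j has product 10, leaving (3,2) = 1.
Column 3 already has 1, so (3,3) = 2.
Row 4 already has 1, which forces (4,2) = 5.
Cage a needs product 36, which forces (4,6) = 6.
Column 3 now contains 2, which forces (5,3) = 4.
The 4 cells of cage a must have product 36, leaving (5,5) = 1.
Column 3 already has 4; hence (6,3) = 3.
1 is placed in column 2, leaving (1,2) = 3.
Row 1 now contains 3, so (1,5) = 4.
Row 1 now contains 4, which forces (1,6) = 1.
Cage n has sum 7, which forces (2,2) = 2.
2 is placed in row 2, so (2,6) = 4.
6 is placed in row 4, which forces (4,1) = 4.
Row 5 now contains 4, which forces (5,1) = 5.
5 is placed in row 5; hence (5,4) = 2.
Cage c's pair has sum 5, so (5,6) = 3.
The 3 cells of cage k must have product 120; hence (6,1) = 6.
Row 6 now contains 3, so (6,2) = 4.
Cage f needs product 40, which forces (6,4) = 1.
Cage c needs two cells with sum 5, which forces (6,6) = 2.
Column 4 already has 2, which forces (4,4) = 3.
Cage a needs product 36, so (4,5) = 2.
2 is placed in row 6, leaving (6,5) = 5.
Column 4 already has 3, which forces (2,4) = 5.
Column 5 now contains 5; hence (2,5) = 3.
Completed grid: 2 3 5 6 4 1 / 1 2 6 5 3 4 / 3 1 2 4 6 5 / 4 5 1 3 2 6 / 5 6 4 2 1 3 / 6 4 3 1 5 2.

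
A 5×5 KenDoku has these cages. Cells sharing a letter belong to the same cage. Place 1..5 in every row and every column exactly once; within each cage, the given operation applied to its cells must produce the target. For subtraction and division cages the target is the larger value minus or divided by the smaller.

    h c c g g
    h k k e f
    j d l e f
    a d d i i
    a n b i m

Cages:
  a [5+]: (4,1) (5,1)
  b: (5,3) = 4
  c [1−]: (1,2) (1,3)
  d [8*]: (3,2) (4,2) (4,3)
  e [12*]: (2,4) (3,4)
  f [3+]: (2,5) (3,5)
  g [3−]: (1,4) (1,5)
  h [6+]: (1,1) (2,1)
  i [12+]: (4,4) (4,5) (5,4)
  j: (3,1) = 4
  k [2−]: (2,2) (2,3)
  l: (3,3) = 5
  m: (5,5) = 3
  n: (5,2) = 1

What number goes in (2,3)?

3

Cage j is given; hence (3,1) = 4.
Cage l is given, which forces (3,3) = 5.
Row 3 now contains 4; hence (3,4) = 3.
Cage n is given, so (5,2) = 1.
B is a freebie, which forces (5,3) = 4.
4 is placed in row 5; hence (5,4) = 5.
Cage m is given, which forces (5,5) = 3.
Column 4 now contains 3, so (2,4) = 4.
Column 2 now contains 1; hence (3,2) = 2.
2 is placed in row 3, so (3,5) = 1.
Cage a's pair has sum 5, so (4,1) = 3.
Cage d has product 8, leaving (4,2) = 4.
Cage d needs product 8, so (4,3) = 1.
Cage i has sum 12, which forces (4,4) = 2.
Cage i needs sum 12, which forces (4,5) = 5.
3 is placed in row 5, so (5,1) = 2.
Column 2 now contains 4, leaving (1,2) = 3.
Cage c needs two cells with difference 1, which forces (1,3) = 2.
Column 4 already has 2, so (1,4) = 1.
5 is placed in column 5, so (1,5) = 4.
Cage k's pair has difference 2, leaving (2,2) = 5.
The two cells of cage k must have difference 2; hence (2,3) = 3.
Column 5 now contains 1, leaving (2,5) = 2.
Row 1 now contains 1; hence (1,1) = 5.
5 is placed in row 2; hence (2,1) = 1.
The full grid is 5 3 2 1 4 / 1 5 3 4 2 / 4 2 5 3 1 / 3 4 1 2 5 / 2 1 4 5 3.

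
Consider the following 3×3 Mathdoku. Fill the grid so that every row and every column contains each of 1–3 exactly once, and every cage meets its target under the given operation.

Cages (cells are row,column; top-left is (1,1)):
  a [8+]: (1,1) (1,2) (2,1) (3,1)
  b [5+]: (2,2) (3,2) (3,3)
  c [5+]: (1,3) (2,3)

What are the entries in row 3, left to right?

The 4 cells of cage a must have sum 8, which forces (1,2) = 2.
Row 1 already has 2, so (1,3) = 3.
2 is placed in column 2, leaving (2,2) = 1.
Column 3 already has 3, leaving (2,3) = 2.
Column 2 now contains 1, which forces (3,2) = 3.
Column 3 now contains 2, so (3,3) = 1.
Row 1 already has 3; hence (1,1) = 1.
2 is placed in row 2, leaving (2,1) = 3.
Row 3 already has 1, which forces (3,1) = 2.
Filled in: 1 2 3 / 3 1 2 / 2 3 1.

2 3 1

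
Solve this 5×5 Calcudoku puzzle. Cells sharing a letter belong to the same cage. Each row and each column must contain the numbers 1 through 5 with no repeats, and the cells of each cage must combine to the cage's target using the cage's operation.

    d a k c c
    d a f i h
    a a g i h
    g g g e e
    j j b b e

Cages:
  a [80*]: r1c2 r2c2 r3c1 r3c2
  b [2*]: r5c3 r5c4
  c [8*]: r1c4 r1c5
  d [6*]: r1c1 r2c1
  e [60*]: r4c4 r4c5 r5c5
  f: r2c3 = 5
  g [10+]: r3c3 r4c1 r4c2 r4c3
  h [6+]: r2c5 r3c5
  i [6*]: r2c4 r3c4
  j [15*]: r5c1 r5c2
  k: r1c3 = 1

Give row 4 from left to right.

Cage k is a single given cell, which forces r1c3 = 1.
F is a freebie, leaving r2c3 = 5.
1 is placed in column 3, so r5c3 = 2.
2 is placed in row 5, leaving r5c4 = 1.
The only place for 3 in row 1 is r1c1.
3 is placed in column 1, so r2c1 = 2.
2 is placed in row 2, which forces r2c4 = 3.
2 is placed in column 1, leaving r3c1 = 4.
Row 3 now contains 4, which forces r3c3 = 3.
Column 4 already has 3, so r3c4 = 2.
2 is placed in row 3, which forces r3c5 = 5.
2 is placed in column 1, which forces r4c1 = 1.
Row 4 already has 1, so r4c2 = 2.
Column 3 now contains 3; hence r4c3 = 4.
Row 4 already has 4, leaving r4c4 = 5.
Row 4 already has 4, so r4c5 = 3.
3 is placed in column 1; hence r5c1 = 5.
Cage j's pair has product 15, leaving r5c2 = 3.
3 is placed in column 5; hence r5c5 = 4.
Cage a needs product 80, leaving r1c2 = 5.
2 is placed in column 4, so r1c4 = 4.
4 is placed in column 5, so r1c5 = 2.
The 4 cells of cage a must have product 80, so r2c2 = 4.
4 is placed in column 5, which forces r2c5 = 1.
Row 3 now contains 5; hence r3c2 = 1.
Completed grid: 3 5 1 4 2 / 2 4 5 3 1 / 4 1 3 2 5 / 1 2 4 5 3 / 5 3 2 1 4.

1 2 4 5 3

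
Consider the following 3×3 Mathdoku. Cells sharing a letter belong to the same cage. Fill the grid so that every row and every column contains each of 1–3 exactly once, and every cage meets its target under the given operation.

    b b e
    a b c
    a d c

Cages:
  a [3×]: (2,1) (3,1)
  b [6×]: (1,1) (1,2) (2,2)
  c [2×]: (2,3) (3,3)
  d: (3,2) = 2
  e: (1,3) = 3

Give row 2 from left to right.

1 3 2

Cage e is a single given cell, leaving (1,3) = 3.
Cage d is a single given cell, so (3,2) = 2.
Row 3 now contains 2; hence (3,3) = 1.
Cage b has product 6, so (1,1) = 2.
Column 2 already has 2; hence (1,2) = 1.
Cage a needs two cells with product 3; hence (2,1) = 1.
Cage b has product 6, which forces (2,2) = 3.
Column 3 already has 1, which forces (2,3) = 2.
Row 3 now contains 1, which forces (3,1) = 3.
The full grid is 2 1 3 / 1 3 2 / 3 2 1.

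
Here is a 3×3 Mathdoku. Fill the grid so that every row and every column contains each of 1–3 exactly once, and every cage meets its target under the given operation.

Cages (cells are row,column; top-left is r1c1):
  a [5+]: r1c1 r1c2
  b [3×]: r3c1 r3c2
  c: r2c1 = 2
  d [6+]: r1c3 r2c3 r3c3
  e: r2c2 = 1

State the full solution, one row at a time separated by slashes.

3 2 1 / 2 1 3 / 1 3 2

C is a freebie; hence r2c1 = 2.
E is a freebie, which forces r2c2 = 1.
1 is placed in row 2; hence r2c3 = 3.
Column 2 now contains 1, leaving r3c2 = 3.
Column 1 now contains 2, which forces r1c1 = 3.
3 is placed in column 2, so r1c2 = 2.
Row 1 now contains 2, which forces r1c3 = 1.
Row 3 already has 3, so r3c1 = 1.
Column 3 already has 1, leaving r3c3 = 2.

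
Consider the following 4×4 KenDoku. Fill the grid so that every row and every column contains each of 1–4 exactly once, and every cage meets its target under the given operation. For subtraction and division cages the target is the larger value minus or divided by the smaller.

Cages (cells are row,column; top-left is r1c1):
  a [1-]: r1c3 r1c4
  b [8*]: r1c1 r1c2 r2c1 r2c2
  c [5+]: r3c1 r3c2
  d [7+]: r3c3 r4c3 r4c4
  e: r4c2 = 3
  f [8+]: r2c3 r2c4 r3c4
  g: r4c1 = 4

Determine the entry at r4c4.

2

Cage g is a single given cell; hence r4c1 = 4.
E is a freebie, leaving r4c2 = 3.
Cage d has sum 7, which forces r3c3 = 4.
Cage c's pair has sum 5, so r3c1 = 3.
Row 3 already has 4, which forces r3c2 = 2.
2 is placed in row 3, leaving r3c4 = 1.
1 is placed in column 4; hence r4c4 = 2.
The 3 cells of cage f must have sum 8, so r2c3 = 3.
2 is placed in column 4, leaving r2c4 = 4.
Row 4 now contains 2, which forces r4c3 = 1.
The 4 cells of cage b must have product 8; hence r1c1 = 1.
Cage b has product 8, leaving r1c2 = 4.
3 is placed in column 3, so r1c3 = 2.
4 is placed in column 4; hence r1c4 = 3.
Cage b needs product 8, which forces r2c1 = 2.
Row 2 already has 4, so r2c2 = 1.
Completed grid: 1 4 2 3 / 2 1 3 4 / 3 2 4 1 / 4 3 1 2.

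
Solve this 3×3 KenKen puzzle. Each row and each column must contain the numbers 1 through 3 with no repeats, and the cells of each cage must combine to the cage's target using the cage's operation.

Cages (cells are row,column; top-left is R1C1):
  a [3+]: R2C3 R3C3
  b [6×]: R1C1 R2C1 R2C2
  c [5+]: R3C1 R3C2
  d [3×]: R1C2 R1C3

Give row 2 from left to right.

The only place for 2 in row 1 is R1C1.
Column 1 now contains 2, leaving R3C1 = 3.
Cage c needs two cells with sum 5, so R3C2 = 2.
Row 3 now contains 2, which forces R3C3 = 1.
Cage d needs two cells with product 3, leaving R1C2 = 1.
Column 3 already has 1, so R1C3 = 3.
Column 1 now contains 3; hence R2C1 = 1.
Cage b needs product 6, which forces R2C2 = 3.
Column 3 already has 1, leaving R2C3 = 2.
The full grid is 2 1 3 / 1 3 2 / 3 2 1.

1 3 2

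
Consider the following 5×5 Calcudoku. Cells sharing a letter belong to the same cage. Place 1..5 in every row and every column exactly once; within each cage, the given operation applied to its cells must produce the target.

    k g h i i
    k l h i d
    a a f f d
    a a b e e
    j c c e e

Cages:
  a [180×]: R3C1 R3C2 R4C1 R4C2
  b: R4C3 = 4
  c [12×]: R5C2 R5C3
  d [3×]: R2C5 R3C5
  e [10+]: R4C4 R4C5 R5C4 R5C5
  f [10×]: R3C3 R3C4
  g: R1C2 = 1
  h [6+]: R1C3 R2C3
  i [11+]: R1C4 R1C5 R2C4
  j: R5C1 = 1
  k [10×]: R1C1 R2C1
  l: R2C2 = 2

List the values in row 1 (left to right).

2 1 5 3 4

Cage g is given, leaving R1C2 = 1.
Cage l is given, leaving R2C2 = 2.
B is a freebie, so R4C3 = 4.
Cage j is given, so R5C1 = 1.
Column 3 now contains 4; hence R5C3 = 3.
The two cells of cage k must have product 10, which forces R1C1 = 2.
The two cells of cage h must have sum 6, which forces R1C3 = 5.
2 is placed in row 2; hence R2C1 = 5.
Cage h's pair has sum 6; hence R2C3 = 1.
Row 2 now contains 1; hence R2C5 = 3.
5 is placed in column 3, which forces R3C3 = 2.
2 is placed in row 3; hence R3C4 = 5.
3 is placed in column 5; hence R3C5 = 1.
5 is placed in column 1, leaving R4C1 = 3.
Row 4 already has 3, so R4C2 = 5.
Column 5 now contains 1, which forces R4C5 = 2.
Row 5 already has 3, which forces R5C2 = 4.
4 is placed in row 5, so R5C4 = 2.
4 is placed in row 5, so R5C5 = 5.
The 3 cells of cage i must have sum 11, so R1C4 = 3.
3 is placed in column 5, which forces R1C5 = 4.
Row 2 already has 3, leaving R2C4 = 4.
3 is placed in column 1, so R3C1 = 4.
Column 2 now contains 4, so R3C2 = 3.
Row 4 now contains 2, so R4C4 = 1.
Filled in: 2 1 5 3 4 / 5 2 1 4 3 / 4 3 2 5 1 / 3 5 4 1 2 / 1 4 3 2 5.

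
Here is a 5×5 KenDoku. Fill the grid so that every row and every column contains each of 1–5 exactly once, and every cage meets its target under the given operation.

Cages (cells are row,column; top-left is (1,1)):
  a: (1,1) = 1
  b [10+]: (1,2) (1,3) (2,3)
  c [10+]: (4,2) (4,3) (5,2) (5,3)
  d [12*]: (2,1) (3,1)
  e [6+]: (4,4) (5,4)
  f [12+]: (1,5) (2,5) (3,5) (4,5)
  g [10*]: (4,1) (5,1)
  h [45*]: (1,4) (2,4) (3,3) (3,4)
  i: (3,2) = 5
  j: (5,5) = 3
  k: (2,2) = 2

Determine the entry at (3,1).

4

Cage a is given, which forces (1,1) = 1.
K is a freebie; hence (2,2) = 2.
Cage i is given, so (3,2) = 5.
Cage h needs product 45, leaving (3,3) = 3.
Row 3 now contains 5; hence (3,4) = 1.
Cage j is given, so (5,5) = 3.
Cage d needs two cells with product 12, which forces (2,1) = 3.
Row 2 already has 3; hence (2,4) = 5.
Row 3 already has 3, which forces (3,1) = 4.
4 is placed in row 3, leaving (3,5) = 2.
Cage b needs sum 10, which forces (1,2) = 4.
Column 4 already has 5, so (1,4) = 3.
4 is placed in row 1; hence (1,5) = 5.
4 is placed in column 2, so (5,2) = 1.
Row 1 now contains 5, leaving (1,3) = 2.
Cage b needs sum 10; hence (2,3) = 4.
4 is placed in row 2; hence (2,5) = 1.
Column 2 already has 1, so (4,2) = 3.
Column 3 already has 4, leaving (4,3) = 1.
Column 5 already has 1, leaving (4,5) = 4.
Column 3 already has 4, which forces (5,3) = 5.
The two cells of cage g must have product 10, so (4,1) = 5.
Row 4 already has 4; hence (4,4) = 2.
Row 5 already has 5, leaving (5,1) = 2.
Cage e's pair has sum 6, which forces (5,4) = 4.
Filled in: 1 4 2 3 5 / 3 2 4 5 1 / 4 5 3 1 2 / 5 3 1 2 4 / 2 1 5 4 3.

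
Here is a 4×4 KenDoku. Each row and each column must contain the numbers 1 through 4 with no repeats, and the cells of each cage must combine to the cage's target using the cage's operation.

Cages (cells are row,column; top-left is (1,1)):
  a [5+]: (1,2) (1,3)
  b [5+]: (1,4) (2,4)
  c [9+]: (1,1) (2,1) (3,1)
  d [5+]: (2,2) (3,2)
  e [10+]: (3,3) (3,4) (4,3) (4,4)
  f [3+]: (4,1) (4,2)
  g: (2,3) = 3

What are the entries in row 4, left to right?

1 2 4 3

Cage g is given, so (2,3) = 3.
The only place for 3 in row 4 is (4,4).
In row 4, 4 can only go at (4,3), so (4,3) = 4.
In column 1, 1 can only go at (4,1), so (4,1) = 1.
Row 4 now contains 1, leaving (4,2) = 2.
The only place for 2 in row 2 is (2,1).
In row 1, 2 can only go at (1,3), so (1,3) = 2.
Cage a's pair has sum 5, which forces (1,2) = 3.
2 is placed in column 3, which forces (3,3) = 1.
The 4 cells of cage e must have sum 10, which forces (3,4) = 2.
Row 1 now contains 3, which forces (1,1) = 4.
4 is placed in row 1; hence (1,4) = 1.
Cage d needs two cells with sum 5, which forces (2,2) = 1.
Column 4 now contains 1, so (2,4) = 4.
Cage c has sum 9, which forces (3,1) = 3.
Row 3 now contains 1, so (3,2) = 4.
The full grid is 4 3 2 1 / 2 1 3 4 / 3 4 1 2 / 1 2 4 3.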